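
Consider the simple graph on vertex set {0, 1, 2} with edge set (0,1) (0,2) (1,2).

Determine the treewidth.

A width-2 tree decomposition is:
Bags: B1 = {0, 1, 2}
Tree: (single bag)
With just one bag of size 3, the width is 3 − 1 = 2, so tw(G) ≤ 2. For the lower bound, the 3 vertices {0, 1, 2} are pairwise adjacent, and any tree decomposition puts a clique entirely inside one bag — forcing width ≥ 2. Combining the bounds, tw(G) = 2.

2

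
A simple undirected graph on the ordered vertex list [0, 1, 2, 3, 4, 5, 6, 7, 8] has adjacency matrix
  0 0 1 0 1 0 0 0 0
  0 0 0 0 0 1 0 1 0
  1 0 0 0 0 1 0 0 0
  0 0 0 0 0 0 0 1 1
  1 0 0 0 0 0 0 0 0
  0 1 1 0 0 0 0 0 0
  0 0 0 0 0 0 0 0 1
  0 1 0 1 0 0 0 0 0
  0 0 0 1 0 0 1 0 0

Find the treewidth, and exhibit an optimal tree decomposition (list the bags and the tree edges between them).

Treewidth 1.
One optimal decomposition is:
Bags: B1 = {0, 4}  B2 = {0, 2}  B3 = {2, 5}  B4 = {1, 5}  B5 = {1, 7}  B6 = {3, 7}  B7 = {3, 8}  B8 = {6, 8}
Tree: B1–B2, B2–B3, B3–B4, B4–B5, B5–B6, B6–B7, B7–B8

The largest bag has 2 vertices, giving width 1; this decomposition certifies tw(G) ≤ 1. Since G has at least one edge (e.g. 4–0), it is not an edgeless graph, so tw(G) ≥ 1. The upper and lower bounds meet at 1, so that is the treewidth.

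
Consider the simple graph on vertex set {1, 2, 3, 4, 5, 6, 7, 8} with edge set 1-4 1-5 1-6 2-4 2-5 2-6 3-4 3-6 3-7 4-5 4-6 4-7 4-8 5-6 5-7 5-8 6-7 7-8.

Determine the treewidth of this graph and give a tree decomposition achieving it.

Each bag holds 4 vertices, so the decomposition has width 3, which upper-bounds the treewidth. On the other hand G contains the 4-clique {3, 4, 6, 7}. A clique must lie in a single bag of any decomposition, so no decomposition can have width below 3. Therefore the treewidth is 3.

Treewidth 3.
Bags: B1 = {4, 5, 6, 7}  B2 = {1, 4, 5, 6}  B3 = {3, 4, 6, 7}  B4 = {4, 5, 7, 8}  B5 = {2, 4, 5, 6}
Tree: B1–B2, B1–B3, B1–B4, B2–B5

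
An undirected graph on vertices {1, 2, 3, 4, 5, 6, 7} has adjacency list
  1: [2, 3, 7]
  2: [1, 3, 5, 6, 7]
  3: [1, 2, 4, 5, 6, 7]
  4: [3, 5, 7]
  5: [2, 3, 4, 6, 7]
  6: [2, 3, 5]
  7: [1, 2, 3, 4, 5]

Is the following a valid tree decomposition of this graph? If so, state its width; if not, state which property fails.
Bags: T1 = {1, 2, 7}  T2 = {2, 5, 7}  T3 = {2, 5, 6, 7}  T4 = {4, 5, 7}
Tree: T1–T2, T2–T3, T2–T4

A tree decomposition must satisfy three properties: every vertex lies in some bag; for every edge, both endpoints lie together in some bag; and for every vertex, the bags containing it form a connected subtree. Here vertex 3 appears in no bag, so the decomposition is invalid.

No — vertex 3 appears in no bag.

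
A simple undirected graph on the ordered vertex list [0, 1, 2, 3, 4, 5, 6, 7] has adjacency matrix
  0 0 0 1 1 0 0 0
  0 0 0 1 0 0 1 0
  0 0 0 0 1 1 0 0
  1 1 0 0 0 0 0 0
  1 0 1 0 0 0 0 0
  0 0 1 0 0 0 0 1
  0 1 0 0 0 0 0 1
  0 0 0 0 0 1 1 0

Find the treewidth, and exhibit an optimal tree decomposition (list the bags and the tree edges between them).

Treewidth 2.
One optimal decomposition is:
Bags: B1 = {1, 3, 6}  B2 = {3, 6, 7}  B3 = {3, 5, 7}  B4 = {2, 3, 5}  B5 = {2, 3, 4}  B6 = {0, 3, 4}
Tree: B1–B2, B2–B3, B3–B4, B4–B5, B5–B6

Every bag has size at most 3, so the width is 3 − 1 = 2 and tw(G) ≤ 2. The edges 3–1–6–7–5–2–4–0–3 form a cycle, so G is not a tree and its treewidth is at least 2. Combining the bounds, tw(G) = 2.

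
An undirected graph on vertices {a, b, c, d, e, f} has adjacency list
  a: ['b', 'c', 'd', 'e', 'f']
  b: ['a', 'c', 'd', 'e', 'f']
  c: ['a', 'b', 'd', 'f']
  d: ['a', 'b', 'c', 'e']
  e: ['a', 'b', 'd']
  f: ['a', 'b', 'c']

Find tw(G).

A width-3 tree decomposition is:
Bags: B1 = {a, b, c, d}  B2 = {a, b, d, e}  B3 = {a, b, c, f}
Tree: B1–B2, B1–B3
Each bag holds 4 vertices, so the decomposition has width 3, which upper-bounds the treewidth. For the lower bound, the 4 vertices {a, b, d, e} are pairwise adjacent, and any tree decomposition puts a clique entirely inside one bag — forcing width ≥ 3. Hence tw(G) = 3 exactly.

3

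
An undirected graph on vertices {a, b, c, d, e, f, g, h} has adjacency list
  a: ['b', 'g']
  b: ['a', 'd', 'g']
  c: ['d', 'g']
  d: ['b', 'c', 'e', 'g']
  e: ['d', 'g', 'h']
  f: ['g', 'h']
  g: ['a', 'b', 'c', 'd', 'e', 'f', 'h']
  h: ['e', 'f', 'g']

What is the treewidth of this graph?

A width-2 tree decomposition is:
Bags: B1 = {d, e, g}  B2 = {e, g, h}  B3 = {b, d, g}  B4 = {c, d, g}  B5 = {f, g, h}  B6 = {a, b, g}
Tree: B1–B2, B1–B3, B1–B4, B2–B5, B3–B6
The largest bag has 3 vertices, giving width 2; this decomposition certifies tw(G) ≤ 2. For the lower bound, the 3 vertices {d, e, g} are pairwise adjacent, and any tree decomposition puts a clique entirely inside one bag — forcing width ≥ 2. Hence tw(G) = 2 exactly.

2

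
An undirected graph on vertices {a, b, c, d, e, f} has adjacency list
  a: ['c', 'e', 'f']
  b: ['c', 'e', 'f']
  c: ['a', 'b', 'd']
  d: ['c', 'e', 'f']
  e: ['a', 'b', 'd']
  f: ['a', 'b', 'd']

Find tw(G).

3

A width-3 tree decomposition is:
Bags: B1 = {c, d, e, f}  B2 = {a, c, e, f}  B3 = {b, c, e, f}
Tree: B1–B2, B2–B3
The largest bag has 4 vertices, giving width 3; this decomposition certifies tw(G) ≤ 3. For the lower bound: the 4 vertex sets {c,d}, {a,e}, {f}, {b} are disjoint, each induces a connected subgraph, and every pair is joined by at least one edge of G. Contracting each set to a single vertex therefore yields K_{4} as a minor, and since treewidth is minor-monotone, tw(G) ≥ tw(K_{4}) = 3. Therefore the treewidth is 3.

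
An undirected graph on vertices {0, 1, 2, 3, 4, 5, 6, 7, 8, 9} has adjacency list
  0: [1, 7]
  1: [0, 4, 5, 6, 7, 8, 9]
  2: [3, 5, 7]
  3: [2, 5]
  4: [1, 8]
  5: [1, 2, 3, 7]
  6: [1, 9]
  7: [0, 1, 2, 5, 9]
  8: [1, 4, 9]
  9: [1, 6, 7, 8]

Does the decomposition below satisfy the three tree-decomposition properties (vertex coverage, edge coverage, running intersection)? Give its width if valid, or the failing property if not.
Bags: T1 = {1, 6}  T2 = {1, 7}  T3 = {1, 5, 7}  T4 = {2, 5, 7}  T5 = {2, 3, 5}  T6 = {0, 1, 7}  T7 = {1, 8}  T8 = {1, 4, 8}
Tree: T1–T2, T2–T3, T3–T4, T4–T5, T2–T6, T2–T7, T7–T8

No — vertex 9 appears in no bag.

A tree decomposition must satisfy three properties: every vertex lies in some bag; for every edge, both endpoints lie together in some bag; and for every vertex, the bags containing it form a connected subtree. Here vertex 9 appears in no bag, so the decomposition is invalid.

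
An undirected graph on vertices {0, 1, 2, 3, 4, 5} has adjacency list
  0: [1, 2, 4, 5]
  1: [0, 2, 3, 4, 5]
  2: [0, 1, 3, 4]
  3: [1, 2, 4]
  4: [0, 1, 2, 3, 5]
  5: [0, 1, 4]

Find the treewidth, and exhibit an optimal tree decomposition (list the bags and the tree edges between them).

Treewidth 3.
Bags: B1 = {0, 1, 2, 4}  B2 = {1, 2, 3, 4}  B3 = {0, 1, 4, 5}
Tree: B1–B2, B1–B3

The largest bag has 4 vertices, giving width 3; this decomposition certifies tw(G) ≤ 3. Conversely, {0, 1, 2, 4} is a clique of size 4, and the vertices of any clique must share a bag in every tree decomposition; so some bag has ≥ 4 vertices and tw(G) ≥ 3. Hence tw(G) = 3 exactly.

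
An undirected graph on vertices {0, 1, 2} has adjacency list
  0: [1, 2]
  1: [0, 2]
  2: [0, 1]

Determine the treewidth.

A width-2 tree decomposition is:
Bags: B1 = {0, 1, 2}
Tree: (single bag)
A single bag containing all 3 vertices is trivially a valid decomposition of width 2. For the lower bound, the 3 vertices {0, 1, 2} are pairwise adjacent, and any tree decomposition puts a clique entirely inside one bag — forcing width ≥ 2. The upper and lower bounds meet at 2, so that is the treewidth.

2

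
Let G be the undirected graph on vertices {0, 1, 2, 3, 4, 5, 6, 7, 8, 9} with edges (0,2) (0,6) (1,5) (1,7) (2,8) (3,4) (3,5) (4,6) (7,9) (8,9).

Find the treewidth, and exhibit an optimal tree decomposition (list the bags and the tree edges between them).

Treewidth 2.
One such decomposition:
Bags: B1 = {1, 5, 7}  B2 = {5, 7, 9}  B3 = {5, 8, 9}  B4 = {2, 5, 8}  B5 = {0, 2, 5}  B6 = {0, 5, 6}  B7 = {4, 5, 6}  B8 = {3, 4, 5}
Tree: B1–B2, B2–B3, B3–B4, B4–B5, B5–B6, B6–B7, B7–B8

Each bag holds 3 vertices, so the decomposition has width 2, which upper-bounds the treewidth. The edges 5–1–7–9–8–2–0–6–4–3–5 form a cycle, so G is not a tree and its treewidth is at least 2. The upper and lower bounds meet at 2, so that is the treewidth.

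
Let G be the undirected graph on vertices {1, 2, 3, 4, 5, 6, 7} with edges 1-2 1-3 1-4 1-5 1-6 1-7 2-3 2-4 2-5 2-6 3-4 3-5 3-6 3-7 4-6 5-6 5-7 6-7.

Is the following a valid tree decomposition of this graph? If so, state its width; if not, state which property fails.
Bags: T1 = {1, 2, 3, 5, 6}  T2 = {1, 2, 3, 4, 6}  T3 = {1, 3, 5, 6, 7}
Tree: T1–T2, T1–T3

Yes; width 4.

Checking the three conditions: (i) the bags cover all of {1, 2, 3, 4, 5, 6, 7}; (ii) for each edge, some bag contains both endpoints; (iii) the bags containing any fixed vertex form a subtree. All hold, so the decomposition is valid with width 5 − 1 = 4.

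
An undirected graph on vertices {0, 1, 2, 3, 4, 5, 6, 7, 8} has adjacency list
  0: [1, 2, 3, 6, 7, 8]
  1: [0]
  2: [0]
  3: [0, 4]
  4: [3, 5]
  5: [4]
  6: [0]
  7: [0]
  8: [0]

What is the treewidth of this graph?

A width-1 tree decomposition is:
Bags: B1 = {0, 1}  B2 = {0, 3}  B3 = {3, 4}  B4 = {0, 2}  B5 = {0, 7}  B6 = {0, 8}  B7 = {4, 5}  B8 = {0, 6}
Tree: B1–B2, B2–B3, B1–B4, B1–B5, B4–B6, B3–B7, B6–B8
The largest bag has 2 vertices, giving width 1; this decomposition certifies tw(G) ≤ 1. G has an edge, so its treewidth is at least 1. Combining the bounds, tw(G) = 1.

1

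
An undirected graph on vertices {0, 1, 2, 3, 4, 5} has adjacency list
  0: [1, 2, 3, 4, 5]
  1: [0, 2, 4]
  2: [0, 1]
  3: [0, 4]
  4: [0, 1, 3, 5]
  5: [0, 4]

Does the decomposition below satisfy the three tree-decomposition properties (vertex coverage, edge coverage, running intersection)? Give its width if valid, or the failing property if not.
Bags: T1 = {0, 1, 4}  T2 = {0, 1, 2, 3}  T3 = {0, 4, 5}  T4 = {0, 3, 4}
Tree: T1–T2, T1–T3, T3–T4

A tree decomposition must satisfy three properties: every vertex lies in some bag; for every edge, both endpoints lie together in some bag; and for every vertex, the bags containing it form a connected subtree. Here bags containing vertex 3 are not connected in the tree, so the decomposition is invalid.

No — bags containing vertex 3 are not connected in the tree.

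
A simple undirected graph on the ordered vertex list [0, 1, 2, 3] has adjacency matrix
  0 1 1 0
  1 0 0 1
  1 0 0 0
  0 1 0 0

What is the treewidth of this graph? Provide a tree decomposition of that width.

Treewidth 1.
One optimal decomposition is:
Bags: B1 = {1, 3}  B2 = {0, 1}  B3 = {0, 2}
Tree: B1–B2, B2–B3

The largest bag has 2 vertices, giving width 1; this decomposition certifies tw(G) ≤ 1. G has an edge, so its treewidth is at least 1. Therefore the treewidth is 1.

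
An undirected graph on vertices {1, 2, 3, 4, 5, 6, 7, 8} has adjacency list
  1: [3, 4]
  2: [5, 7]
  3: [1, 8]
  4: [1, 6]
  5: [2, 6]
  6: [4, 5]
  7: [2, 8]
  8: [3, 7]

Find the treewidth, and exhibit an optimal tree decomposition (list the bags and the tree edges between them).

The largest bag has 3 vertices, giving width 2; this decomposition certifies tw(G) ≤ 2. The edges 5–6–4–1–3–8–7–2–5 form a cycle, so G is not a tree and its treewidth is at least 2. Combining the bounds, tw(G) = 2.

Treewidth 2.
One such decomposition:
Bags: B1 = {4, 5, 6}  B2 = {1, 4, 5}  B3 = {1, 3, 5}  B4 = {3, 5, 8}  B5 = {5, 7, 8}  B6 = {2, 5, 7}
Tree: B1–B2, B2–B3, B3–B4, B4–B5, B5–B6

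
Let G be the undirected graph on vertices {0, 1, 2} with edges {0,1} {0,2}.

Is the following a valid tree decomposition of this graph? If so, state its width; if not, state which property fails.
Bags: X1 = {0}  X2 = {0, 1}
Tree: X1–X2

No — vertex 2 appears in no bag.

A tree decomposition must satisfy three properties: every vertex lies in some bag; for every edge, both endpoints lie together in some bag; and for every vertex, the bags containing it form a connected subtree. Here vertex 2 appears in no bag, so the decomposition is invalid.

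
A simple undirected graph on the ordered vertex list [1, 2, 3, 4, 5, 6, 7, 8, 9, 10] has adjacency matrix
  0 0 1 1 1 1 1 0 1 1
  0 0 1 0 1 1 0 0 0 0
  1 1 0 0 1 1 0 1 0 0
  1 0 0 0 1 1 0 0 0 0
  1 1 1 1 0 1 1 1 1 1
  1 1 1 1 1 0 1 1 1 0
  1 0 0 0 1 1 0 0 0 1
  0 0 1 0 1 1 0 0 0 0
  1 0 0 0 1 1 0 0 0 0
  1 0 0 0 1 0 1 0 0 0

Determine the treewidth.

3

A width-3 tree decomposition is:
Bags: B1 = {1, 5, 6, 7}  B2 = {1, 5, 7, 10}  B3 = {1, 4, 5, 6}  B4 = {1, 3, 5, 6}  B5 = {3, 5, 6, 8}  B6 = {1, 5, 6, 9}  B7 = {2, 3, 5, 6}
Tree: B1–B2, B1–B3, B1–B4, B4–B5, B1–B6, B4–B7
Every bag has size at most 4, so the width is 4 − 1 = 3 and tw(G) ≤ 3. Conversely, {1, 5, 7, 10} is a clique of size 4, and the vertices of any clique must share a bag in every tree decomposition; so some bag has ≥ 4 vertices and tw(G) ≥ 3. Therefore the treewidth is 3.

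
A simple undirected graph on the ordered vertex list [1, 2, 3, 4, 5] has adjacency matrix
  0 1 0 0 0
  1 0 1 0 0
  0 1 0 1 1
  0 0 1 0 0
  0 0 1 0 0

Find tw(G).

A width-1 tree decomposition is:
Bags: B1 = {2, 3}  B2 = {3, 4}  B3 = {1, 2}  B4 = {3, 5}
Tree: B1–B2, B1–B3, B1–B4
Each bag holds 2 vertices, so the decomposition has width 1, which upper-bounds the treewidth. G has an edge, so its treewidth is at least 1. Combining the bounds, tw(G) = 1.

1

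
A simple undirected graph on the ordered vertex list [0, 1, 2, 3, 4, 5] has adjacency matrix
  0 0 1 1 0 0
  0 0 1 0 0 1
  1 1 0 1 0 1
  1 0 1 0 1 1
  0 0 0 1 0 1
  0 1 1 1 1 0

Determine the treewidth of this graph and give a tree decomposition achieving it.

Treewidth 2.
Bags: B1 = {2, 3, 5}  B2 = {1, 2, 5}  B3 = {0, 2, 3}  B4 = {3, 4, 5}
Tree: B1–B2, B1–B3, B1–B4

Each bag holds 3 vertices, so the decomposition has width 2, which upper-bounds the treewidth. On the other hand G contains the 3-clique {1, 2, 5}. A clique must lie in a single bag of any decomposition, so no decomposition can have width below 2. Therefore the treewidth is 2.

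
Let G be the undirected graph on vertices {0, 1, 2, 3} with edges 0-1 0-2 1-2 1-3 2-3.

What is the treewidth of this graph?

A width-2 tree decomposition is:
Bags: B1 = {0, 1, 2}  B2 = {1, 2, 3}
Tree: B1–B2
Every bag has size at most 3, so the width is 3 − 1 = 2 and tw(G) ≤ 2. On the other hand G contains the 3-clique {0, 1, 2}. A clique must lie in a single bag of any decomposition, so no decomposition can have width below 2. Hence tw(G) = 2 exactly.

2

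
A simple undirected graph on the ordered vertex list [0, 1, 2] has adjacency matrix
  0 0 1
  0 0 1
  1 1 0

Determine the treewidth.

1

A width-1 tree decomposition is:
Bags: B1 = {0, 2}  B2 = {1, 2}
Tree: B1–B2
Each bag holds 2 vertices, so the decomposition has width 1, which upper-bounds the treewidth. G has an edge, so its treewidth is at least 1. Combining the bounds, tw(G) = 1.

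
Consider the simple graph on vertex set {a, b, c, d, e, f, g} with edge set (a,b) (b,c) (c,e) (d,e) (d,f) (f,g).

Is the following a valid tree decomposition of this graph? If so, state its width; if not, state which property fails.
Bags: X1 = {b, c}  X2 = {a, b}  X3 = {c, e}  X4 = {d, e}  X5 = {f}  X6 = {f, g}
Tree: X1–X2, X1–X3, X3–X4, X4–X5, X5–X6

A tree decomposition must satisfy three properties: every vertex lies in some bag; for every edge, both endpoints lie together in some bag; and for every vertex, the bags containing it form a connected subtree. Here edge (d,f) lies in no bag, so the decomposition is invalid.

No — edge (d,f) lies in no bag.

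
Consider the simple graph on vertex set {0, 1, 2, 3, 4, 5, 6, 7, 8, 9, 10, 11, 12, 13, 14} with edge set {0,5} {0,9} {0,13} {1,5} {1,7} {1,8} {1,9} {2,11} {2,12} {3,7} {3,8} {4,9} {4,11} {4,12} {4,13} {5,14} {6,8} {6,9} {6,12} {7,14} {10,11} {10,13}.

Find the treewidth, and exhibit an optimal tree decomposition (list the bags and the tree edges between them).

Treewidth 3.
One optimal decomposition is:
Bags: B1 = {2, 10, 11, 13}  B2 = {2, 4, 11, 13}  B3 = {2, 4, 12, 13}  B4 = {0, 4, 12, 13}  B5 = {0, 4, 9, 12}  B6 = {0, 6, 9, 12}  B7 = {0, 5, 6, 9}  B8 = {1, 5, 6, 9}  B9 = {1, 5, 6, 8}  B10 = {1, 5, 8, 14}  B11 = {1, 7, 8, 14}  B12 = {3, 7, 8, 14}
Tree: B1–B2, B2–B3, B3–B4, B4–B5, B5–B6, B6–B7, B7–B8, B8–B9, B9–B10, B10–B11, B11–B12

The largest bag has 4 vertices, giving width 3; this decomposition certifies tw(G) ≤ 3. For the lower bound: the 4 vertex sets {2,10,11}, {13}, {4}, {0,6,9,12} are disjoint, each induces a connected subgraph, and every pair is joined by at least one edge of G. Contracting each set to a single vertex therefore yields K_{4} as a minor, and since treewidth is minor-monotone, tw(G) ≥ tw(K_{4}) = 3. Combining the bounds, tw(G) = 3.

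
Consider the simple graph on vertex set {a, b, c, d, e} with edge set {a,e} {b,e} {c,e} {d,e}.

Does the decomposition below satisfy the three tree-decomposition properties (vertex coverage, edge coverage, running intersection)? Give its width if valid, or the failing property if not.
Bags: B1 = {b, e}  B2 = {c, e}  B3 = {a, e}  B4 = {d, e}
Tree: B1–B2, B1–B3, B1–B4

Every vertex of G appears in some bag (union = {a, b, c, d, e}); every edge is covered by a bag; and for each vertex v the set of bags containing v is connected in the bag tree. The decomposition is therefore valid. The largest bag has 2 vertices, so the width is 1.

Yes; width 1.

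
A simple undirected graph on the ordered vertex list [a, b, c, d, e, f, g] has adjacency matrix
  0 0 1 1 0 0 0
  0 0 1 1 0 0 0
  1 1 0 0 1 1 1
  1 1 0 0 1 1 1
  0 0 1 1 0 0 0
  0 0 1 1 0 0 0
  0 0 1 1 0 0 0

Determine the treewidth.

2

A width-2 tree decomposition is:
Bags: B1 = {a, c, d}  B2 = {c, d, f}  B3 = {c, d, g}  B4 = {c, d, e}  B5 = {b, c, d}
Tree: B1–B2, B2–B3, B3–B4, B4–B5
Each bag holds 3 vertices, so the decomposition has width 2, which upper-bounds the treewidth. Since d–a–c–f–d is a cycle in G, G is not acyclic. Forests are exactly the graphs of treewidth ≤ 1, so tw(G) ≥ 2. Therefore the treewidth is 2.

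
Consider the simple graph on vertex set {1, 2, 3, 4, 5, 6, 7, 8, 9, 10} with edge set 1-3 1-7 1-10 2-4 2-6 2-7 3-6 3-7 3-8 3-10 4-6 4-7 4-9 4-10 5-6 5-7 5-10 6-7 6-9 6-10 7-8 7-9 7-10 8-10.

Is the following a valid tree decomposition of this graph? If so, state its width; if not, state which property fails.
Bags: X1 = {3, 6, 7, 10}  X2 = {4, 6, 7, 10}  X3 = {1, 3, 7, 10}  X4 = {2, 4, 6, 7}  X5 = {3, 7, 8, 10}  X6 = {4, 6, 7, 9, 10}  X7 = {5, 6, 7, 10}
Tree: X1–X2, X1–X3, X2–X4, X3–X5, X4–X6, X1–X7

No — bags containing vertex 10 are not connected in the tree.

A tree decomposition must satisfy three properties: every vertex lies in some bag; for every edge, both endpoints lie together in some bag; and for every vertex, the bags containing it form a connected subtree. Here bags containing vertex 10 are not connected in the tree, so the decomposition is invalid.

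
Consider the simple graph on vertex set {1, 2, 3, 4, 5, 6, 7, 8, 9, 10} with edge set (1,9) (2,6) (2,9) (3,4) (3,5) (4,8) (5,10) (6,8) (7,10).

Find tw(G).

A width-1 tree decomposition is:
Bags: B1 = {1, 9}  B2 = {2, 9}  B3 = {2, 6}  B4 = {6, 8}  B5 = {4, 8}  B6 = {3, 4}  B7 = {3, 5}  B8 = {5, 10}  B9 = {7, 10}
Tree: B1–B2, B2–B3, B3–B4, B4–B5, B5–B6, B6–B7, B7–B8, B8–B9
Each bag holds 2 vertices, so the decomposition has width 1, which upper-bounds the treewidth. Any graph with an edge has treewidth ≥ 1, and G has the edge 1–9. The upper and lower bounds meet at 1, so that is the treewidth.

1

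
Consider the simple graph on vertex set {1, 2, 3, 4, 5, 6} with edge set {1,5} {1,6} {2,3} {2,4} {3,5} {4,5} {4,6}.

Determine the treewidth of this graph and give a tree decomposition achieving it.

Treewidth 2.
Bags: B1 = {2, 3, 4}  B2 = {3, 4, 5}  B3 = {4, 5, 6}  B4 = {1, 5, 6}
Tree: B1–B2, B2–B3, B3–B4

The largest bag has 3 vertices, giving width 2; this decomposition certifies tw(G) ≤ 2. The edges 2–3–5–4–2 form a cycle, so G is not a tree and its treewidth is at least 2. The upper and lower bounds meet at 2, so that is the treewidth.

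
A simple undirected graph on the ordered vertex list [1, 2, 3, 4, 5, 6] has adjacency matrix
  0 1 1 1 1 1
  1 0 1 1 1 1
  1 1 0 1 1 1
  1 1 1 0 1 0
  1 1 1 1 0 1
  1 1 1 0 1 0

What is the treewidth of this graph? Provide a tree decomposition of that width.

Treewidth 4.
One such decomposition:
Bags: B1 = {1, 2, 3, 5, 6}  B2 = {1, 2, 3, 4, 5}
Tree: B1–B2

Each bag holds 5 vertices, so the decomposition has width 4, which upper-bounds the treewidth. For the lower bound, the 5 vertices {1, 2, 3, 4, 5} are pairwise adjacent, and any tree decomposition puts a clique entirely inside one bag — forcing width ≥ 4. Hence tw(G) = 4 exactly.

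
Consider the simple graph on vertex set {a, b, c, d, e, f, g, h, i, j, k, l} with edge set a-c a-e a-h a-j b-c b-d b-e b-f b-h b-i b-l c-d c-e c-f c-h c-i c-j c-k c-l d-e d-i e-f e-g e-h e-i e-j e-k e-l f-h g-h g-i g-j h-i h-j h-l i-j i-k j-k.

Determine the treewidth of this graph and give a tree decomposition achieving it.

Treewidth 4.
Bags: B1 = {e, g, h, i, j}  B2 = {c, e, h, i, j}  B3 = {b, c, e, h, i}  B4 = {b, c, e, f, h}  B5 = {a, c, e, h, j}  B6 = {b, c, d, e, i}  B7 = {c, e, i, j, k}  B8 = {b, c, e, h, l}
Tree: B1–B2, B2–B3, B3–B4, B2–B5, B3–B6, B2–B7, B4–B8

Every bag has size at most 5, so the width is 5 − 1 = 4 and tw(G) ≤ 4. For the lower bound, the 5 vertices {e, g, h, i, j} are pairwise adjacent, and any tree decomposition puts a clique entirely inside one bag — forcing width ≥ 4. Combining the bounds, tw(G) = 4.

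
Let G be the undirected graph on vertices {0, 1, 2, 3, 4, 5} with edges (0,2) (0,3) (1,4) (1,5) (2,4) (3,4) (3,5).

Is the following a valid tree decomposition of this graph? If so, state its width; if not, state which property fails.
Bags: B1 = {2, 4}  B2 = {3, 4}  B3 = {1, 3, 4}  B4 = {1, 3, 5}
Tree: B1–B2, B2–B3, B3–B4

A tree decomposition must satisfy three properties: every vertex lies in some bag; for every edge, both endpoints lie together in some bag; and for every vertex, the bags containing it form a connected subtree. Here vertex 0 appears in no bag, so the decomposition is invalid.

No — vertex 0 appears in no bag.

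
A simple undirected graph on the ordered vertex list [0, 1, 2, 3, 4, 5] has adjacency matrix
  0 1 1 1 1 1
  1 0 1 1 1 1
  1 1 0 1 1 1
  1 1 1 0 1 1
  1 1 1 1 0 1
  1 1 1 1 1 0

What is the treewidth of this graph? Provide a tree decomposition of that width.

Treewidth 5.
One such decomposition:
Bags: B1 = {0, 1, 2, 3, 4, 5}
Tree: (single bag)

With just one bag of size 6, the width is 6 − 1 = 5, so tw(G) ≤ 5. On the other hand G contains the 6-clique {0, 1, 2, 3, 4, 5}. A clique must lie in a single bag of any decomposition, so no decomposition can have width below 5. The upper and lower bounds meet at 5, so that is the treewidth.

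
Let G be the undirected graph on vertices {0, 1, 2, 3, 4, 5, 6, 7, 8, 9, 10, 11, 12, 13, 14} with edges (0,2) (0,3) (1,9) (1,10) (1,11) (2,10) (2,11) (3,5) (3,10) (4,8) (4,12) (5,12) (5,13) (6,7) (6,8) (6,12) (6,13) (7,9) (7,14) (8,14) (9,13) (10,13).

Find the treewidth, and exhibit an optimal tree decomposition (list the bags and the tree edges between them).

Treewidth 3.
One such decomposition:
Bags: B1 = {0, 1, 2, 11}  B2 = {0, 1, 2, 10}  B3 = {0, 1, 3, 10}  B4 = {1, 3, 9, 10}  B5 = {3, 9, 10, 13}  B6 = {3, 5, 9, 13}  B7 = {5, 7, 9, 13}  B8 = {5, 6, 7, 13}  B9 = {5, 6, 7, 12}  B10 = {6, 7, 12, 14}  B11 = {6, 8, 12, 14}  B12 = {4, 8, 12, 14}
Tree: B1–B2, B2–B3, B3–B4, B4–B5, B5–B6, B6–B7, B7–B8, B8–B9, B9–B10, B10–B11, B11–B12

Every bag has size at most 4, so the width is 4 − 1 = 3 and tw(G) ≤ 3. For the lower bound: the 4 vertex sets {0,2,11}, {1}, {10}, {3,5,9,13} are disjoint, each induces a connected subgraph, and every pair is joined by at least one edge of G. Contracting each set to a single vertex therefore yields K_{4} as a minor, and since treewidth is minor-monotone, tw(G) ≥ tw(K_{4}) = 3. Hence tw(G) = 3 exactly.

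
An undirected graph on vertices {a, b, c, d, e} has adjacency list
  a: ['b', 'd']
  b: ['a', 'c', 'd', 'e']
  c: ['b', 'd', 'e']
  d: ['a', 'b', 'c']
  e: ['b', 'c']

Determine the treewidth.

2

A width-2 tree decomposition is:
Bags: B1 = {b, c, d}  B2 = {b, c, e}  B3 = {a, b, d}
Tree: B1–B2, B1–B3
The largest bag has 3 vertices, giving width 2; this decomposition certifies tw(G) ≤ 2. Conversely, {b, c, d} is a clique of size 3, and the vertices of any clique must share a bag in every tree decomposition; so some bag has ≥ 3 vertices and tw(G) ≥ 2. Hence tw(G) = 2 exactly.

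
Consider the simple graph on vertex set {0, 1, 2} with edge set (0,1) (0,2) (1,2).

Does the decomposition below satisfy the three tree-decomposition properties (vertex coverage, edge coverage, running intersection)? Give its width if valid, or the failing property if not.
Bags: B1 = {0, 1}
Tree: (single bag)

A tree decomposition must satisfy three properties: every vertex lies in some bag; for every edge, both endpoints lie together in some bag; and for every vertex, the bags containing it form a connected subtree. Here vertex 2 appears in no bag, so the decomposition is invalid.

No — vertex 2 appears in no bag.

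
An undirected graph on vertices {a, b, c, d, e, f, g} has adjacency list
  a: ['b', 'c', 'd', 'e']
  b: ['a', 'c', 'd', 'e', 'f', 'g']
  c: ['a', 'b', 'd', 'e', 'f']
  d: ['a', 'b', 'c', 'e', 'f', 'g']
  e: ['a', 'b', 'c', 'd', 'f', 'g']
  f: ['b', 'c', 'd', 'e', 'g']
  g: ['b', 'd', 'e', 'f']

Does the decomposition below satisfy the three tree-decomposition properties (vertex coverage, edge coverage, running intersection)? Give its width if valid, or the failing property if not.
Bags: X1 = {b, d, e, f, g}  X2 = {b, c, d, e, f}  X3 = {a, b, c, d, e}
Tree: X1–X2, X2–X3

Checking the three conditions: (i) the bags cover all of {a, b, c, d, e, f, g}; (ii) for each edge, some bag contains both endpoints; (iii) the bags containing any fixed vertex form a subtree. All hold, so the decomposition is valid with width 5 − 1 = 4.

Yes; width 4.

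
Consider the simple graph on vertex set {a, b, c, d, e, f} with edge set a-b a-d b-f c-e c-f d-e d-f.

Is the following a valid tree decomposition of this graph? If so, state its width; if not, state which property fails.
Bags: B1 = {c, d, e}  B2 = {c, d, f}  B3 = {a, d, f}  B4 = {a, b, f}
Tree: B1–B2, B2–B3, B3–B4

Yes; width 2.

Vertex coverage: the bags together contain {a, b, c, d, e, f}, the full vertex set. Edge coverage: each edge of G has both endpoints in at least one bag. Running intersection: for every vertex, the bags containing it form a connected subtree. All three properties hold, so this is a valid tree decomposition of width max|bag| − 1 = 2, and hence tw(G) ≤ 2.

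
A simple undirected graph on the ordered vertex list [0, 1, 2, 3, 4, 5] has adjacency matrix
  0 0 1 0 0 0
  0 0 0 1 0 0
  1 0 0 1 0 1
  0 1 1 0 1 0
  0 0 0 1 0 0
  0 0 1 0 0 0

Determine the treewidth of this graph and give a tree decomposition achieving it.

Every bag has size at most 2, so the width is 2 − 1 = 1 and tw(G) ≤ 1. Any graph with an edge has treewidth ≥ 1, and G has the edge 0–2. Hence tw(G) = 1 exactly.

Treewidth 1.
Bags: B1 = {0, 2}  B2 = {2, 3}  B3 = {2, 5}  B4 = {3, 4}  B5 = {1, 3}
Tree: B1–B2, B2–B3, B2–B4, B2–B5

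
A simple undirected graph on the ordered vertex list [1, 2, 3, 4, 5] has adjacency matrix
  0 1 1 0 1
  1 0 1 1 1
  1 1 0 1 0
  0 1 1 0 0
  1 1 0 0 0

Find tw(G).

A width-2 tree decomposition is:
Bags: B1 = {1, 2, 5}  B2 = {1, 2, 3}  B3 = {2, 3, 4}
Tree: B1–B2, B2–B3
The largest bag has 3 vertices, giving width 2; this decomposition certifies tw(G) ≤ 2. Conversely, {1, 2, 3} is a clique of size 3, and the vertices of any clique must share a bag in every tree decomposition; so some bag has ≥ 3 vertices and tw(G) ≥ 2. The upper and lower bounds meet at 2, so that is the treewidth.

2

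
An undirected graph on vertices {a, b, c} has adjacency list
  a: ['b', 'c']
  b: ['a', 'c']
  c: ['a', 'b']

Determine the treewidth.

2

A width-2 tree decomposition is:
Bags: B1 = {a, b, c}
Tree: (single bag)
A single bag containing all 3 vertices is trivially a valid decomposition of width 2. Conversely, {a, b, c} is a clique of size 3, and the vertices of any clique must share a bag in every tree decomposition; so some bag has ≥ 3 vertices and tw(G) ≥ 2. Therefore the treewidth is 2.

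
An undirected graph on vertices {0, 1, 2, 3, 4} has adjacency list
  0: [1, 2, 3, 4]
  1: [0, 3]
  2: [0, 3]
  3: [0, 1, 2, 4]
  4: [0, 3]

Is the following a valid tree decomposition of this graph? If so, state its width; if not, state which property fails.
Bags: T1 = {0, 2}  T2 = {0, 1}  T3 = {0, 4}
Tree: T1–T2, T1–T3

A tree decomposition must satisfy three properties: every vertex lies in some bag; for every edge, both endpoints lie together in some bag; and for every vertex, the bags containing it form a connected subtree. Here vertex 3 appears in no bag, so the decomposition is invalid.

No — vertex 3 appears in no bag.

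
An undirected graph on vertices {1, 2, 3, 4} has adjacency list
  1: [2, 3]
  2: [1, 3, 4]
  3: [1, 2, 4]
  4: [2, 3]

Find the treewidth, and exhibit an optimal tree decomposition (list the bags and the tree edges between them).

The largest bag has 3 vertices, giving width 2; this decomposition certifies tw(G) ≤ 2. Conversely, {1, 2, 3} is a clique of size 3, and the vertices of any clique must share a bag in every tree decomposition; so some bag has ≥ 3 vertices and tw(G) ≥ 2. Hence tw(G) = 2 exactly.

Treewidth 2.
Bags: B1 = {1, 2, 3}  B2 = {2, 3, 4}
Tree: B1–B2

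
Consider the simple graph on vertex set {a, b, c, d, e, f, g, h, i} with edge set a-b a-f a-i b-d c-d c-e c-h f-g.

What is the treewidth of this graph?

1

A width-1 tree decomposition is:
Bags: B1 = {b, d}  B2 = {c, d}  B3 = {a, b}  B4 = {a, f}  B5 = {a, i}  B6 = {f, g}  B7 = {c, h}  B8 = {c, e}
Tree: B1–B2, B1–B3, B3–B4, B4–B5, B4–B6, B2–B7, B7–B8
Each bag holds 2 vertices, so the decomposition has width 1, which upper-bounds the treewidth. G has an edge, so its treewidth is at least 1. Combining the bounds, tw(G) = 1.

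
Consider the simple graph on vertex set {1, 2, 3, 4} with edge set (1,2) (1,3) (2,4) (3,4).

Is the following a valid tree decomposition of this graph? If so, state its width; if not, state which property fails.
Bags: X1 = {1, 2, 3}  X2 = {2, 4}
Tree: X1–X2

No — edge (3,4) lies in no bag.

A tree decomposition must satisfy three properties: every vertex lies in some bag; for every edge, both endpoints lie together in some bag; and for every vertex, the bags containing it form a connected subtree. Here edge (3,4) lies in no bag, so the decomposition is invalid.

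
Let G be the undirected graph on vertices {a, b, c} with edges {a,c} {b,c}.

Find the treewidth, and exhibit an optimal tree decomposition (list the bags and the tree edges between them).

Treewidth 1.
Bags: B1 = {a, c}  B2 = {b, c}
Tree: B1–B2

The largest bag has 2 vertices, giving width 1; this decomposition certifies tw(G) ≤ 1. Any graph with an edge has treewidth ≥ 1, and G has the edge a–c. Hence tw(G) = 1 exactly.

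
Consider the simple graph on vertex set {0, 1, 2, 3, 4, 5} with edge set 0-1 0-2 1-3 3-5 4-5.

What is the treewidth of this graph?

A width-1 tree decomposition is:
Bags: B1 = {0, 2}  B2 = {0, 1}  B3 = {1, 3}  B4 = {3, 5}  B5 = {4, 5}
Tree: B1–B2, B2–B3, B3–B4, B4–B5
Every bag has size at most 2, so the width is 2 − 1 = 1 and tw(G) ≤ 1. Any graph with an edge has treewidth ≥ 1, and G has the edge 2–0. Hence tw(G) = 1 exactly.

1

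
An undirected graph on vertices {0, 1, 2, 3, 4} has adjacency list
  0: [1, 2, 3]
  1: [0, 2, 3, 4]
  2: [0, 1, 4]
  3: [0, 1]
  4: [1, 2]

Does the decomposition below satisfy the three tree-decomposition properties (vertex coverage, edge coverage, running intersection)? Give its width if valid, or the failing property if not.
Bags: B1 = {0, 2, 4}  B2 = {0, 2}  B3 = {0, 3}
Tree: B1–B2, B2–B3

No — vertex 1 appears in no bag.

A tree decomposition must satisfy three properties: every vertex lies in some bag; for every edge, both endpoints lie together in some bag; and for every vertex, the bags containing it form a connected subtree. Here vertex 1 appears in no bag, so the decomposition is invalid.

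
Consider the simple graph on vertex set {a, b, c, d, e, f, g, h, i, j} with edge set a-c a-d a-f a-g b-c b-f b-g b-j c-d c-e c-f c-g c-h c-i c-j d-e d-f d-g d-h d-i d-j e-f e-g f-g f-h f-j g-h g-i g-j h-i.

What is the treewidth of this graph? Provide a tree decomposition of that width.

Each bag holds 5 vertices, so the decomposition has width 4, which upper-bounds the treewidth. For the lower bound, the 5 vertices {c, d, f, g, j} are pairwise adjacent, and any tree decomposition puts a clique entirely inside one bag — forcing width ≥ 4. Therefore the treewidth is 4.

Treewidth 4.
One such decomposition:
Bags: B1 = {b, c, f, g, j}  B2 = {c, d, f, g, j}  B3 = {c, d, f, g, h}  B4 = {c, d, e, f, g}  B5 = {c, d, g, h, i}  B6 = {a, c, d, f, g}
Tree: B1–B2, B2–B3, B2–B4, B3–B5, B3–B6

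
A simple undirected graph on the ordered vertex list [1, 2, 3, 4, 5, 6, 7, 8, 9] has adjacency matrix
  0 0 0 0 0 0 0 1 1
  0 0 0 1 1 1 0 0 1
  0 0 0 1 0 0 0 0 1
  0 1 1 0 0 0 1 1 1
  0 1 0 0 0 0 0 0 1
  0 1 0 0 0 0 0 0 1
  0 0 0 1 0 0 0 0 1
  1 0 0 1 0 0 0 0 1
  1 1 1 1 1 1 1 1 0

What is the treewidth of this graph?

2

A width-2 tree decomposition is:
Bags: B1 = {2, 4, 9}  B2 = {4, 7, 9}  B3 = {4, 8, 9}  B4 = {1, 8, 9}  B5 = {3, 4, 9}  B6 = {2, 6, 9}  B7 = {2, 5, 9}
Tree: B1–B2, B1–B3, B3–B4, B3–B5, B1–B6, B1–B7
Each bag holds 3 vertices, so the decomposition has width 2, which upper-bounds the treewidth. On the other hand G contains the 3-clique {1, 8, 9}. A clique must lie in a single bag of any decomposition, so no decomposition can have width below 2. The upper and lower bounds meet at 2, so that is the treewidth.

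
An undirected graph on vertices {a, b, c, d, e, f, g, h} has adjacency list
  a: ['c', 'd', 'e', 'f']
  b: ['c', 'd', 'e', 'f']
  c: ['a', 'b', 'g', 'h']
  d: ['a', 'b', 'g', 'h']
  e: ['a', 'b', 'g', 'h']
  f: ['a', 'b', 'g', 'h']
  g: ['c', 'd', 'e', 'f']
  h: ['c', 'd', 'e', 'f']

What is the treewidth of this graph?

4

A width-4 tree decomposition is:
Bags: B1 = {a, b, f, g, h}  B2 = {a, b, c, g, h}  B3 = {a, b, e, g, h}  B4 = {a, b, d, g, h}
Tree: B1–B2, B2–B3, B3–B4
Every bag has size at most 5, so the width is 5 − 1 = 4 and tw(G) ≤ 4. For the lower bound: the 5 vertex sets {a,f}, {b,c}, {e,g}, {h}, {d} are disjoint, each induces a connected subgraph, and every pair is joined by at least one edge of G. Contracting each set to a single vertex therefore yields K_{5} as a minor, and since treewidth is minor-monotone, tw(G) ≥ tw(K_{5}) = 4. Combining the bounds, tw(G) = 4.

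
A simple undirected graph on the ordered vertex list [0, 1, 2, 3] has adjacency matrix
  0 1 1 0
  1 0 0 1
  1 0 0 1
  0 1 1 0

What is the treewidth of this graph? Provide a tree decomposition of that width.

Treewidth 2.
One such decomposition:
Bags: B1 = {1, 2, 3}  B2 = {0, 1, 2}
Tree: B1–B2

The largest bag has 3 vertices, giving width 2; this decomposition certifies tw(G) ≤ 2. The edges 2–3–1–0–2 form a cycle, so G is not a tree and its treewidth is at least 2. The upper and lower bounds meet at 2, so that is the treewidth.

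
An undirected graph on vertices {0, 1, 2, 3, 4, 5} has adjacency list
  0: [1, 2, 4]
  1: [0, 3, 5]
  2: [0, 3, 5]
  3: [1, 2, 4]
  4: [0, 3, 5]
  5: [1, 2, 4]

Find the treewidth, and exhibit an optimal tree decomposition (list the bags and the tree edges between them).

The largest bag has 4 vertices, giving width 3; this decomposition certifies tw(G) ≤ 3. For the lower bound: the 4 vertex sets {0,2}, {1,5}, {4}, {3} are disjoint, each induces a connected subgraph, and every pair is joined by at least one edge of G. Contracting each set to a single vertex therefore yields K_{4} as a minor, and since treewidth is minor-monotone, tw(G) ≥ tw(K_{4}) = 3. Hence tw(G) = 3 exactly.

Treewidth 3.
One such decomposition:
Bags: B1 = {0, 1, 2, 4}  B2 = {1, 2, 4, 5}  B3 = {1, 2, 3, 4}
Tree: B1–B2, B2–B3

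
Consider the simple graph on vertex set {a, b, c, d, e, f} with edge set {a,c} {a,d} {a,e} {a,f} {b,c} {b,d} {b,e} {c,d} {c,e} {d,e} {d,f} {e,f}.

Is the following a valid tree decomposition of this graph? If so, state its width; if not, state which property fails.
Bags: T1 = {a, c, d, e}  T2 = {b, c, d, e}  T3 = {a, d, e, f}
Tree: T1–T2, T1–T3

Yes; width 3.

Every vertex of G appears in some bag (union = {a, b, c, d, e, f}); every edge is covered by a bag; and for each vertex v the set of bags containing v is connected in the bag tree. The decomposition is therefore valid. The largest bag has 4 vertices, so the width is 3.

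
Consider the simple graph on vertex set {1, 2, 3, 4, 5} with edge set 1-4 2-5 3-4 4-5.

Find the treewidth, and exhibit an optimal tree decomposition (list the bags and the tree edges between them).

Every bag has size at most 2, so the width is 2 − 1 = 1 and tw(G) ≤ 1. G has an edge, so its treewidth is at least 1. Hence tw(G) = 1 exactly.

Treewidth 1.
One such decomposition:
Bags: B1 = {4, 5}  B2 = {1, 4}  B3 = {3, 4}  B4 = {2, 5}
Tree: B1–B2, B2–B3, B1–B4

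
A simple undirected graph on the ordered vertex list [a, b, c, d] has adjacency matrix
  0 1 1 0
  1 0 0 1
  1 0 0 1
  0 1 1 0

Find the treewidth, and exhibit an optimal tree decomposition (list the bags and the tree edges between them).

Treewidth 2.
One such decomposition:
Bags: B1 = {a, b, d}  B2 = {a, c, d}
Tree: B1–B2

Every bag has size at most 3, so the width is 3 − 1 = 2 and tw(G) ≤ 2. Since a–b–d–c–a is a cycle in G, G is not acyclic. Forests are exactly the graphs of treewidth ≤ 1, so tw(G) ≥ 2. Hence tw(G) = 2 exactly.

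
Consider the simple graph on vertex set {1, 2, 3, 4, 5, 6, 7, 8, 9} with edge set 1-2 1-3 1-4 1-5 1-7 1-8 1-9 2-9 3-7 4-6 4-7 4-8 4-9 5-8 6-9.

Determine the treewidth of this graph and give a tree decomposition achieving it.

Every bag has size at most 3, so the width is 3 − 1 = 2 and tw(G) ≤ 2. On the other hand G contains the 3-clique {1, 2, 9}. A clique must lie in a single bag of any decomposition, so no decomposition can have width below 2. Combining the bounds, tw(G) = 2.

Treewidth 2.
One optimal decomposition is:
Bags: B1 = {1, 4, 7}  B2 = {1, 4, 9}  B3 = {1, 4, 8}  B4 = {4, 6, 9}  B5 = {1, 2, 9}  B6 = {1, 5, 8}  B7 = {1, 3, 7}
Tree: B1–B2, B1–B3, B2–B4, B2–B5, B3–B6, B1–B7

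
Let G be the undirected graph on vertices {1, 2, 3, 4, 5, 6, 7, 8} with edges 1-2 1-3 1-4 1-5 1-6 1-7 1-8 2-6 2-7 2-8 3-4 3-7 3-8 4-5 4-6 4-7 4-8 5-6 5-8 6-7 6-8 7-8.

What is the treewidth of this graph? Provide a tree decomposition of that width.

Treewidth 4.
One optimal decomposition is:
Bags: B1 = {1, 4, 6, 7, 8}  B2 = {1, 4, 5, 6, 8}  B3 = {1, 3, 4, 7, 8}  B4 = {1, 2, 6, 7, 8}
Tree: B1–B2, B1–B3, B1–B4

Each bag holds 5 vertices, so the decomposition has width 4, which upper-bounds the treewidth. Conversely, {1, 2, 6, 7, 8} is a clique of size 5, and the vertices of any clique must share a bag in every tree decomposition; so some bag has ≥ 5 vertices and tw(G) ≥ 4. Combining the bounds, tw(G) = 4.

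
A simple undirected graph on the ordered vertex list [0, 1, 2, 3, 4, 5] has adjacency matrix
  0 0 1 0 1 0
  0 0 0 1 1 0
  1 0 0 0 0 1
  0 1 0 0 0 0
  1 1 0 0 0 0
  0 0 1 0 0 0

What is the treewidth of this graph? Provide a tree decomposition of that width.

The largest bag has 2 vertices, giving width 1; this decomposition certifies tw(G) ≤ 1. G has an edge, so its treewidth is at least 1. Therefore the treewidth is 1.

Treewidth 1.
One optimal decomposition is:
Bags: B1 = {2, 5}  B2 = {0, 2}  B3 = {0, 4}  B4 = {1, 4}  B5 = {1, 3}
Tree: B1–B2, B2–B3, B3–B4, B4–B5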